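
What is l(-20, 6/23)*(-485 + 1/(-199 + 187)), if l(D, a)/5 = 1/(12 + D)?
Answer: 29105/96 ≈ 303.18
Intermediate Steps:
l(D, a) = 5/(12 + D)
l(-20, 6/23)*(-485 + 1/(-199 + 187)) = (5/(12 - 20))*(-485 + 1/(-199 + 187)) = (5/(-8))*(-485 + 1/(-12)) = (5*(-1/8))*(-485 - 1/12) = -5/8*(-5821/12) = 29105/96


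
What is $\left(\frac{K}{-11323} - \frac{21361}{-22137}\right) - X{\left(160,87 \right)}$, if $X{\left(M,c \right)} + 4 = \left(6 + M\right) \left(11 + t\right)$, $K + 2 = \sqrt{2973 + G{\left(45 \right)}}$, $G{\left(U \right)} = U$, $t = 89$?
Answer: $- \frac{4159665822719}{250657251} - \frac{\sqrt{3018}}{11323} \approx -16595.0$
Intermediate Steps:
$K = -2 + \sqrt{3018}$ ($K = -2 + \sqrt{2973 + 45} = -2 + \sqrt{3018} \approx 52.936$)
$X{\left(M,c \right)} = 596 + 100 M$ ($X{\left(M,c \right)} = -4 + \left(6 + M\right) \left(11 + 89\right) = -4 + \left(6 + M\right) 100 = -4 + \left(600 + 100 M\right) = 596 + 100 M$)
$\left(\frac{K}{-11323} - \frac{21361}{-22137}\right) - X{\left(160,87 \right)} = \left(\frac{-2 + \sqrt{3018}}{-11323} - \frac{21361}{-22137}\right) - \left(596 + 100 \cdot 160\right) = \left(\left(-2 + \sqrt{3018}\right) \left(- \frac{1}{11323}\right) - - \frac{21361}{22137}\right) - \left(596 + 16000\right) = \left(\left(\frac{2}{11323} - \frac{\sqrt{3018}}{11323}\right) + \frac{21361}{22137}\right) - 16596 = \left(\frac{241914877}{250657251} - \frac{\sqrt{3018}}{11323}\right) - 16596 = - \frac{4159665822719}{250657251} - \frac{\sqrt{3018}}{11323}$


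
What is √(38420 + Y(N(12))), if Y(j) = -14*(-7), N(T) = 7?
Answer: √38518 ≈ 196.26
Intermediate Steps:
Y(j) = 98
√(38420 + Y(N(12))) = √(38420 + 98) = √38518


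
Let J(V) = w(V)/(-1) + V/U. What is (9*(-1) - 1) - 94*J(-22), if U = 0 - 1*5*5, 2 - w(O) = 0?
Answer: 2382/25 ≈ 95.280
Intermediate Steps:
w(O) = 2 (w(O) = 2 - 1*0 = 2 + 0 = 2)
U = -25 (U = 0 - 5*5 = 0 - 25 = -25)
J(V) = -2 - V/25 (J(V) = 2/(-1) + V/(-25) = 2*(-1) + V*(-1/25) = -2 - V/25)
(9*(-1) - 1) - 94*J(-22) = (9*(-1) - 1) - 94*(-2 - 1/25*(-22)) = (-9 - 1) - 94*(-2 + 22/25) = -10 - 94*(-28/25) = -10 + 2632/25 = 2382/25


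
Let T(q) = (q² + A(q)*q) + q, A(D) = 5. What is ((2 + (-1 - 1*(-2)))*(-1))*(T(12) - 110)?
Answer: -318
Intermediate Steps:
T(q) = q² + 6*q (T(q) = (q² + 5*q) + q = q² + 6*q)
((2 + (-1 - 1*(-2)))*(-1))*(T(12) - 110) = ((2 + (-1 - 1*(-2)))*(-1))*(12*(6 + 12) - 110) = ((2 + (-1 + 2))*(-1))*(12*18 - 110) = ((2 + 1)*(-1))*(216 - 110) = (3*(-1))*106 = -3*106 = -318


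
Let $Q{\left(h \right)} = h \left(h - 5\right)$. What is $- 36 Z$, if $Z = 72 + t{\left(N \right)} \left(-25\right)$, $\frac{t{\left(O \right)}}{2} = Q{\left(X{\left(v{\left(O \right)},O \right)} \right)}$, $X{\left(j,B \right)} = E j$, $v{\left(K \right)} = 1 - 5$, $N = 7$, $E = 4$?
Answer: $602208$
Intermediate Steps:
$v{\left(K \right)} = -4$ ($v{\left(K \right)} = 1 - 5 = -4$)
$X{\left(j,B \right)} = 4 j$
$Q{\left(h \right)} = h \left(-5 + h\right)$
$t{\left(O \right)} = 672$ ($t{\left(O \right)} = 2 \cdot 4 \left(-4\right) \left(-5 + 4 \left(-4\right)\right) = 2 \left(- 16 \left(-5 - 16\right)\right) = 2 \left(\left(-16\right) \left(-21\right)\right) = 2 \cdot 336 = 672$)
$Z = -16728$ ($Z = 72 + 672 \left(-25\right) = 72 - 16800 = -16728$)
$- 36 Z = \left(-36\right) \left(-16728\right) = 602208$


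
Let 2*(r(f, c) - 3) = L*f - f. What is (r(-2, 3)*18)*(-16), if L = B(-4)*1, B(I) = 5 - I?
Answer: 1440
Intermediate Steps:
L = 9 (L = (5 - 1*(-4))*1 = (5 + 4)*1 = 9*1 = 9)
r(f, c) = 3 + 4*f (r(f, c) = 3 + (9*f - f)/2 = 3 + (8*f)/2 = 3 + 4*f)
(r(-2, 3)*18)*(-16) = ((3 + 4*(-2))*18)*(-16) = ((3 - 8)*18)*(-16) = -5*18*(-16) = -90*(-16) = 1440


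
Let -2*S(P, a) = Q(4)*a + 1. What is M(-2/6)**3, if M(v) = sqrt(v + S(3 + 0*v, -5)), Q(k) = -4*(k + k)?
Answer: -485*I*sqrt(2910)/36 ≈ -726.75*I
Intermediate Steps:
Q(k) = -8*k
S(P, a) = -1/2 + 16*a (S(P, a) = -((-8*4)*a + 1)/2 = -(-32*a + 1)/2 = -(1 - 32*a)/2 = -1/2 + 16*a)
M(v) = sqrt(-161/2 + v) (M(v) = sqrt(v + (-1/2 + 16*(-5))) = sqrt(v + (-1/2 - 80)) = sqrt(v - 161/2) = sqrt(-161/2 + v))
M(-2/6)**3 = (sqrt(-322 + 4*(-2/6))/2)**3 = (sqrt(-322 + 4*(-2*1/6))/2)**3 = (sqrt(-322 + 4*(-1/3))/2)**3 = (sqrt(-322 - 4/3)/2)**3 = (sqrt(-970/3)/2)**3 = ((I*sqrt(2910)/3)/2)**3 = (I*sqrt(2910)/6)**3 = -485*I*sqrt(2910)/36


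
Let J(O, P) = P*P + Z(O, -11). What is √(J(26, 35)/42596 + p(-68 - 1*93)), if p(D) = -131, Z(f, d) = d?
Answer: I*√59409301438/21298 ≈ 11.444*I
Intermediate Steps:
J(O, P) = -11 + P² (J(O, P) = P*P - 11 = P² - 11 = -11 + P²)
√(J(26, 35)/42596 + p(-68 - 1*93)) = √((-11 + 35²)/42596 - 131) = √((-11 + 1225)*(1/42596) - 131) = √(1214*(1/42596) - 131) = √(607/21298 - 131) = √(-2789431/21298) = I*√59409301438/21298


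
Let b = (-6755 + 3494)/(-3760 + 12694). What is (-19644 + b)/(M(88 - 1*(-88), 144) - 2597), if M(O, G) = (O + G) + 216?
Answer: 58500919/6137658 ≈ 9.5315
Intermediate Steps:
M(O, G) = 216 + G + O (M(O, G) = (G + O) + 216 = 216 + G + O)
b = -1087/2978 (b = -3261/8934 = -3261*1/8934 = -1087/2978 ≈ -0.36501)
(-19644 + b)/(M(88 - 1*(-88), 144) - 2597) = (-19644 - 1087/2978)/((216 + 144 + (88 - 1*(-88))) - 2597) = -58500919/(2978*((216 + 144 + (88 + 88)) - 2597)) = -58500919/(2978*((216 + 144 + 176) - 2597)) = -58500919/(2978*(536 - 2597)) = -58500919/2978/(-2061) = -58500919/2978*(-1/2061) = 58500919/6137658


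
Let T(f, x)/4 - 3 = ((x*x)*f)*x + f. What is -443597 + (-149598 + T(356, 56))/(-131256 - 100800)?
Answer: -17198212409/38676 ≈ -4.4467e+5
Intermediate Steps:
T(f, x) = 12 + 4*f + 4*f*x**3 (T(f, x) = 12 + 4*(((x*x)*f)*x + f) = 12 + 4*((x**2*f)*x + f) = 12 + 4*((f*x**2)*x + f) = 12 + 4*(f*x**3 + f) = 12 + 4*(f + f*x**3) = 12 + (4*f + 4*f*x**3) = 12 + 4*f + 4*f*x**3)
-443597 + (-149598 + T(356, 56))/(-131256 - 100800) = -443597 + (-149598 + (12 + 4*356 + 4*356*56**3))/(-131256 - 100800) = -443597 + (-149598 + (12 + 1424 + 4*356*175616))/(-232056) = -443597 + (-149598 + (12 + 1424 + 250077184))*(-1/232056) = -443597 + (-149598 + 250078620)*(-1/232056) = -443597 + 249929022*(-1/232056) = -443597 - 41654837/38676 = -17198212409/38676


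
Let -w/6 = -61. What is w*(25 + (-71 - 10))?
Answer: -20496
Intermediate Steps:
w = 366 (w = -6*(-61) = 366)
w*(25 + (-71 - 10)) = 366*(25 + (-71 - 10)) = 366*(25 - 81) = 366*(-56) = -20496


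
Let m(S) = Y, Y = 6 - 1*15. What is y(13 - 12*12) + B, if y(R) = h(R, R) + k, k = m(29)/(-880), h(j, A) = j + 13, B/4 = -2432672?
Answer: -8563109271/880 ≈ -9.7308e+6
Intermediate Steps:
Y = -9 (Y = 6 - 15 = -9)
m(S) = -9
B = -9730688 (B = 4*(-2432672) = -9730688)
h(j, A) = 13 + j
k = 9/880 (k = -9/(-880) = -9*(-1/880) = 9/880 ≈ 0.010227)
y(R) = 11449/880 + R (y(R) = (13 + R) + 9/880 = 11449/880 + R)
y(13 - 12*12) + B = (11449/880 + (13 - 12*12)) - 9730688 = (11449/880 + (13 - 144)) - 9730688 = (11449/880 - 131) - 9730688 = -103831/880 - 9730688 = -8563109271/880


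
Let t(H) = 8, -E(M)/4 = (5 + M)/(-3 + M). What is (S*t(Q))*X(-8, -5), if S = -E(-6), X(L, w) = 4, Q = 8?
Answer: 128/9 ≈ 14.222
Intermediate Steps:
E(M) = -4*(5 + M)/(-3 + M)
S = 4/9 (S = -4*(-5 - 1*(-6))/(-3 - 6) = -4*(-5 + 6)/(-9) = -4*(-1)/9 = -1*(-4/9) = 4/9 ≈ 0.44444)
(S*t(Q))*X(-8, -5) = ((4/9)*8)*4 = (32/9)*4 = 128/9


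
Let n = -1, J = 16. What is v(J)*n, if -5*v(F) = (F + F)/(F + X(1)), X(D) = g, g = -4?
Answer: 8/15 ≈ 0.53333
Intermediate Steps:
X(D) = -4
v(F) = -2*F/(5*(-4 + F)) (v(F) = -(F + F)/(5*(F - 4)) = -2*F/(5*(-4 + F)))
v(J)*n = -2*16/(-20 + 5*16)*(-1) = -2*16/(-20 + 80)*(-1) = -2*16/60*(-1) = -2*16*1/60*(-1) = -8/15*(-1) = 8/15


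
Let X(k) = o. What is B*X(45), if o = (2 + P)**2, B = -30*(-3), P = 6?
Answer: 5760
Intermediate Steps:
B = 90 (B = -5*(-18) = 90)
o = 64 (o = (2 + 6)**2 = 8**2 = 64)
X(k) = 64
B*X(45) = 90*64 = 5760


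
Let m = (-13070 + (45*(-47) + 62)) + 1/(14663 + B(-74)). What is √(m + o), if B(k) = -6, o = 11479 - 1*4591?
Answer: I*√1769105674858/14657 ≈ 90.747*I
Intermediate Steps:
o = 6888 (o = 11479 - 4591 = 6888)
m = -221657810/14657 (m = (-13070 + (45*(-47) + 62)) + 1/(14663 - 6) = (-13070 + (-2115 + 62)) + 1/14657 = (-13070 - 2053) + 1/14657 = -15123 + 1/14657 = -221657810/14657 ≈ -15123.)
√(m + o) = √(-221657810/14657 + 6888) = √(-120700394/14657) = I*√1769105674858/14657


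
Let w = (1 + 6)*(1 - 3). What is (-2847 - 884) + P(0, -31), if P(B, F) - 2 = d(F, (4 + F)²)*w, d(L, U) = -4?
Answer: -3673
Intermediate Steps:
w = -14 (w = 7*(-2) = -14)
P(B, F) = 58 (P(B, F) = 2 - 4*(-14) = 2 + 56 = 58)
(-2847 - 884) + P(0, -31) = (-2847 - 884) + 58 = -3731 + 58 = -3673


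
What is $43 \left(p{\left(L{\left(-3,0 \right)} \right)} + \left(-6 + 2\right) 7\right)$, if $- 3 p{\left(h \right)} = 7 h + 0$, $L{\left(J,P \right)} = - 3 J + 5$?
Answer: $- \frac{7826}{3} \approx -2608.7$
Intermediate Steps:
$L{\left(J,P \right)} = 5 - 3 J$
$p{\left(h \right)} = - \frac{7 h}{3}$ ($p{\left(h \right)} = - \frac{7 h + 0}{3} = - \frac{7 h}{3}$)
$43 \left(p{\left(L{\left(-3,0 \right)} \right)} + \left(-6 + 2\right) 7\right) = 43 \left(- \frac{7 \left(5 - -9\right)}{3} + \left(-6 + 2\right) 7\right) = 43 \left(- \frac{7 \left(5 + 9\right)}{3} - 28\right) = 43 \left(\left(- \frac{7}{3}\right) 14 - 28\right) = 43 \left(- \frac{98}{3} - 28\right) = 43 \left(- \frac{182}{3}\right) = - \frac{7826}{3}$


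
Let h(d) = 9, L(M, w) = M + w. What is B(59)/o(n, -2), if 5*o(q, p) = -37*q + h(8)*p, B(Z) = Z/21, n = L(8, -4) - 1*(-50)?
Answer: -295/42336 ≈ -0.0069681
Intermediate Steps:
n = 54 (n = (8 - 4) - 1*(-50) = 4 + 50 = 54)
B(Z) = Z/21 (B(Z) = Z*(1/21) = Z/21)
o(q, p) = -37*q/5 + 9*p/5 (o(q, p) = (-37*q + 9*p)/5 = -37*q/5 + 9*p/5)
B(59)/o(n, -2) = ((1/21)*59)/(-37/5*54 + (9/5)*(-2)) = 59/(21*(-1998/5 - 18/5)) = 59/(21*(-2016/5)) = (59/21)*(-5/2016) = -295/42336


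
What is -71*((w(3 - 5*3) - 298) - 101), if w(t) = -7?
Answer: 28826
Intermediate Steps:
-71*((w(3 - 5*3) - 298) - 101) = -71*((-7 - 298) - 101) = -71*(-305 - 101) = -71*(-406) = 28826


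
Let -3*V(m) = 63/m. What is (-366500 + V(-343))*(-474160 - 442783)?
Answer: 16466918114671/49 ≈ 3.3606e+11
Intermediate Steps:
V(m) = -21/m
(-366500 + V(-343))*(-474160 - 442783) = (-366500 - 21/(-343))*(-474160 - 442783) = (-366500 - 21*(-1/343))*(-916943) = (-366500 + 3/49)*(-916943) = -17958497/49*(-916943) = 16466918114671/49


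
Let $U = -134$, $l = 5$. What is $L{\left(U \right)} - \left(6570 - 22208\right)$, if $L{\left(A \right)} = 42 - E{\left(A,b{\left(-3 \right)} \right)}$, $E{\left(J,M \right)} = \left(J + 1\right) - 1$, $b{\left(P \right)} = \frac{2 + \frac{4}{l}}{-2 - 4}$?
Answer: $15814$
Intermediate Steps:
$b{\left(P \right)} = - \frac{7}{15}$ ($b{\left(P \right)} = \frac{2 + \frac{4}{5}}{-2 - 4} = \frac{2 + 4 \cdot \frac{1}{5}}{-6} = \left(2 + \frac{4}{5}\right) \left(- \frac{1}{6}\right) = \frac{14}{5} \left(- \frac{1}{6}\right) = - \frac{7}{15}$)
$E{\left(J,M \right)} = J$ ($E{\left(J,M \right)} = \left(1 + J\right) - 1 = J$)
$L{\left(A \right)} = 42 - A$
$L{\left(U \right)} - \left(6570 - 22208\right) = \left(42 - -134\right) - \left(6570 - 22208\right) = \left(42 + 134\right) - -15638 = 176 + 15638 = 15814$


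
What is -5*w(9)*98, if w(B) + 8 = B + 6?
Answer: -3430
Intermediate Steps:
w(B) = -2 + B (w(B) = -8 + (B + 6) = -8 + (6 + B) = -2 + B)
-5*w(9)*98 = -5*(-2 + 9)*98 = -5*7*98 = -35*98 = -3430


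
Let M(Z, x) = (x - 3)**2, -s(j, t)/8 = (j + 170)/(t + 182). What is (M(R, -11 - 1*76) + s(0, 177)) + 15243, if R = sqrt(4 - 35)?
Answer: 8378777/359 ≈ 23339.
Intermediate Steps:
R = I*sqrt(31) (R = sqrt(-31) = I*sqrt(31) ≈ 5.5678*I)
s(j, t) = -8*(170 + j)/(182 + t) (s(j, t) = -8*(j + 170)/(t + 182) = -8*(170 + j)/(182 + t))
M(Z, x) = (-3 + x)**2
(M(R, -11 - 1*76) + s(0, 177)) + 15243 = ((-3 + (-11 - 1*76))**2 + 8*(-170 - 1*0)/(182 + 177)) + 15243 = ((-3 + (-11 - 76))**2 + 8*(-170 + 0)/359) + 15243 = ((-3 - 87)**2 + 8*(1/359)*(-170)) + 15243 = ((-90)**2 - 1360/359) + 15243 = (8100 - 1360/359) + 15243 = 2906540/359 + 15243 = 8378777/359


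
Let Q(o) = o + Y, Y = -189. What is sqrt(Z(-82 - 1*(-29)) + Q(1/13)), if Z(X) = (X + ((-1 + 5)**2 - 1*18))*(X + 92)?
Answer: I*sqrt(394433)/13 ≈ 48.311*I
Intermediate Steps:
Q(o) = -189 + o (Q(o) = o - 189 = -189 + o)
Z(X) = (-2 + X)*(92 + X) (Z(X) = (X + (4**2 - 18))*(92 + X) = (X + (16 - 18))*(92 + X) = (X - 2)*(92 + X) = (-2 + X)*(92 + X))
sqrt(Z(-82 - 1*(-29)) + Q(1/13)) = sqrt((-184 + (-82 - 1*(-29))**2 + 90*(-82 - 1*(-29))) + (-189 + 1/13)) = sqrt((-184 + (-82 + 29)**2 + 90*(-82 + 29)) + (-189 + 1/13)) = sqrt((-184 + (-53)**2 + 90*(-53)) - 2456/13) = sqrt((-184 + 2809 - 4770) - 2456/13) = sqrt(-2145 - 2456/13) = sqrt(-30341/13) = I*sqrt(394433)/13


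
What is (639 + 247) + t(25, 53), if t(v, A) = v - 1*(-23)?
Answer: 934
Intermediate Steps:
t(v, A) = 23 + v (t(v, A) = v + 23 = 23 + v)
(639 + 247) + t(25, 53) = (639 + 247) + (23 + 25) = 886 + 48 = 934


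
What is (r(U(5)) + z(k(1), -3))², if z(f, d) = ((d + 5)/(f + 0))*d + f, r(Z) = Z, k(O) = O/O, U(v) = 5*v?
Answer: 400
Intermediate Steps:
k(O) = 1
z(f, d) = f + d*(5 + d)/f (z(f, d) = ((5 + d)/f)*d + f = d*(5 + d)/f + f = f + d*(5 + d)/f)
(r(U(5)) + z(k(1), -3))² = (5*5 + ((-3)² + 1² + 5*(-3))/1)² = (25 + 1*(9 + 1 - 15))² = (25 + 1*(-5))² = (25 - 5)² = 20² = 400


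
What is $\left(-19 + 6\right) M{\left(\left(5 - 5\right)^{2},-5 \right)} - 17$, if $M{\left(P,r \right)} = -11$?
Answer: $126$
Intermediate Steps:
$\left(-19 + 6\right) M{\left(\left(5 - 5\right)^{2},-5 \right)} - 17 = \left(-19 + 6\right) \left(-11\right) - 17 = \left(-13\right) \left(-11\right) - 17 = 143 - 17 = 126$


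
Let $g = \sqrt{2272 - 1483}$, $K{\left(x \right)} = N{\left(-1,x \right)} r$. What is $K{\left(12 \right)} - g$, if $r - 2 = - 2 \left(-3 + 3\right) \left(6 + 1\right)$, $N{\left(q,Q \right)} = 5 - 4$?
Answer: $2 - \sqrt{789} \approx -26.089$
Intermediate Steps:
$N{\left(q,Q \right)} = 1$ ($N{\left(q,Q \right)} = 5 - 4 = 1$)
$r = 2$ ($r = 2 - 2 \left(-3 + 3\right) \left(6 + 1\right) = 2 - 2 \cdot 0 \cdot 7 = 2 - 0 = 2 + 0 = 2$)
$K{\left(x \right)} = 2$ ($K{\left(x \right)} = 1 \cdot 2 = 2$)
$g = \sqrt{789} \approx 28.089$
$K{\left(12 \right)} - g = 2 - \sqrt{789}$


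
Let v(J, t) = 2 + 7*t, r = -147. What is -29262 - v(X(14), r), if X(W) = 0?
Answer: -28235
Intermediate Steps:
-29262 - v(X(14), r) = -29262 - (2 + 7*(-147)) = -29262 - (2 - 1029) = -29262 - 1*(-1027) = -29262 + 1027 = -28235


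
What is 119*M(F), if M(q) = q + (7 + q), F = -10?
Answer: -1547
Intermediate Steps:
M(q) = 7 + 2*q
119*M(F) = 119*(7 + 2*(-10)) = 119*(7 - 20) = 119*(-13) = -1547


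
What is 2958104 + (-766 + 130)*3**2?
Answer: 2952380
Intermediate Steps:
2958104 + (-766 + 130)*3**2 = 2958104 - 636*9 = 2958104 - 5724 = 2952380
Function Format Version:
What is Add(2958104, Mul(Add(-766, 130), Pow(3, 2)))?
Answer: 2952380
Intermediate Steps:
Add(2958104, Mul(Add(-766, 130), Pow(3, 2))) = Add(2958104, Mul(-636, 9)) = Add(2958104, -5724) = 2952380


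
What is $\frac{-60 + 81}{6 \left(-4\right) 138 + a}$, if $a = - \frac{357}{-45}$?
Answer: $- \frac{315}{49561} \approx -0.0063558$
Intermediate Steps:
$a = \frac{119}{15}$ ($a = \left(-357\right) \left(- \frac{1}{45}\right) = \frac{119}{15} \approx 7.9333$)
$\frac{-60 + 81}{6 \left(-4\right) 138 + a} = \frac{-60 + 81}{6 \left(-4\right) 138 + \frac{119}{15}} = \frac{21}{\left(-24\right) 138 + \frac{119}{15}} = \frac{21}{-3312 + \frac{119}{15}} = \frac{21}{- \frac{49561}{15}} = 21 \left(- \frac{15}{49561}\right) = - \frac{315}{49561}$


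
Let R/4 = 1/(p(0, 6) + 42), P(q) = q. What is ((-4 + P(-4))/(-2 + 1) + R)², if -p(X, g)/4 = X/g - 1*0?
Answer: 28900/441 ≈ 65.533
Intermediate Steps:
p(X, g) = -4*X/g (p(X, g) = -4*(X/g - 1*0) = -4*(X/g + 0) = -4*X/g)
R = 2/21 (R = 4/(-4*0/6 + 42) = 4/(-4*0*⅙ + 42) = 4/(0 + 42) = 4/42 = 4*(1/42) = 2/21 ≈ 0.095238)
((-4 + P(-4))/(-2 + 1) + R)² = ((-4 - 4)/(-2 + 1) + 2/21)² = (-8/(-1) + 2/21)² = (-8*(-1) + 2/21)² = (8 + 2/21)² = (170/21)² = 28900/441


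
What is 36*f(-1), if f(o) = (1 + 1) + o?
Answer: 36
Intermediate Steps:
f(o) = 2 + o
36*f(-1) = 36*(2 - 1) = 36*1 = 36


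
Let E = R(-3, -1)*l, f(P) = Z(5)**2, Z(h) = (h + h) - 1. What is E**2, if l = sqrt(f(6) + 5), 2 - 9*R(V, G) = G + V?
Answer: 344/9 ≈ 38.222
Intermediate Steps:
Z(h) = -1 + 2*h (Z(h) = 2*h - 1 = -1 + 2*h)
R(V, G) = 2/9 - G/9 - V/9 (R(V, G) = 2/9 - (G + V)/9 = 2/9 + (-G/9 - V/9) = 2/9 - G/9 - V/9)
f(P) = 81 (f(P) = (-1 + 2*5)**2 = (-1 + 10)**2 = 9**2 = 81)
l = sqrt(86) (l = sqrt(81 + 5) = sqrt(86) ≈ 9.2736)
E = 2*sqrt(86)/3 (E = (2/9 - 1/9*(-1) - 1/9*(-3))*sqrt(86) = (2/9 + 1/9 + 1/3)*sqrt(86) = 2*sqrt(86)/3 ≈ 6.1824)
E**2 = (2*sqrt(86)/3)**2 = 344/9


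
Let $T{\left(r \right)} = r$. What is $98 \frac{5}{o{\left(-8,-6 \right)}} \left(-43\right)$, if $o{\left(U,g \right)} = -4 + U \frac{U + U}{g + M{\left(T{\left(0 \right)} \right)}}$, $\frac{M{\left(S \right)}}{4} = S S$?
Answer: $\frac{31605}{38} \approx 831.71$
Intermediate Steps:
$M{\left(S \right)} = 4 S^{2}$ ($M{\left(S \right)} = 4 S S = 4 S^{2}$)
$o{\left(U,g \right)} = -4 + \frac{2 U^{2}}{g}$ ($o{\left(U,g \right)} = -4 + U \frac{U + U}{g + 4 \cdot 0^{2}} = -4 + U \frac{2 U}{g + 4 \cdot 0} = -4 + U \frac{2 U}{g + 0} = -4 + U \frac{2 U}{g} = -4 + \frac{2 U^{2}}{g}$)
$98 \frac{5}{o{\left(-8,-6 \right)}} \left(-43\right) = 98 \frac{5}{-4 + \frac{2 \left(-8\right)^{2}}{-6}} \left(-43\right) = 98 \frac{5}{-4 + 2 \cdot 64 \left(- \frac{1}{6}\right)} \left(-43\right) = 98 \frac{5}{-4 - \frac{64}{3}} \left(-43\right) = 98 \frac{5}{- \frac{76}{3}} \left(-43\right) = 98 \cdot 5 \left(- \frac{3}{76}\right) \left(-43\right) = 98 \left(- \frac{15}{76}\right) \left(-43\right) = \left(- \frac{735}{38}\right) \left(-43\right) = \frac{31605}{38}$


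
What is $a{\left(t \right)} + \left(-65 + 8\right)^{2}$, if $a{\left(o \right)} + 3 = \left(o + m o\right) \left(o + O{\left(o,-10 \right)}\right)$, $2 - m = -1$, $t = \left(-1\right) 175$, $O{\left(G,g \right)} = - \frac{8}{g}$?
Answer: $125186$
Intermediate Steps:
$t = -175$
$m = 3$ ($m = 2 - -1 = 2 + 1 = 3$)
$a{\left(o \right)} = -3 + 4 o \left(\frac{4}{5} + o\right)$ ($a{\left(o \right)} = -3 + \left(o + 3 o\right) \left(o - \frac{8}{-10}\right) = -3 + 4 o \left(o - - \frac{4}{5}\right) = -3 + 4 o \left(o + \frac{4}{5}\right) = -3 + 4 o \left(\frac{4}{5} + o\right)$)
$a{\left(t \right)} + \left(-65 + 8\right)^{2} = \left(-3 + 4 \left(-175\right)^{2} + \frac{16}{5} \left(-175\right)\right) + \left(-65 + 8\right)^{2} = \left(-3 + 4 \cdot 30625 - 560\right) + \left(-57\right)^{2} = \left(-3 + 122500 - 560\right) + 3249 = 121937 + 3249 = 125186$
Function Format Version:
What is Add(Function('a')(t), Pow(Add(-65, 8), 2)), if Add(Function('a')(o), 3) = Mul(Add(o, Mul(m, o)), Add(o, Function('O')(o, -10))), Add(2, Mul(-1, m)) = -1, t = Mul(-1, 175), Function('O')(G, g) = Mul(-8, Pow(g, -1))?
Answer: 125186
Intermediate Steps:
t = -175
m = 3 (m = Add(2, Mul(-1, -1)) = Add(2, 1) = 3)
Function('a')(o) = Add(-3, Mul(4, o, Add(Rational(4, 5), o))) (Function('a')(o) = Add(-3, Mul(Add(o, Mul(3, o)), Add(o, Mul(-8, Pow(-10, -1))))) = Add(-3, Mul(Mul(4, o), Add(o, Mul(-8, Rational(-1, 10))))) = Add(-3, Mul(Mul(4, o), Add(o, Rational(4, 5)))) = Add(-3, Mul(Mul(4, o), Add(Rational(4, 5), o))) = Add(-3, Mul(4, o, Add(Rational(4, 5), o))))
Add(Function('a')(t), Pow(Add(-65, 8), 2)) = Add(Add(-3, Mul(4, Pow(-175, 2)), Mul(Rational(16, 5), -175)), Pow(Add(-65, 8), 2)) = Add(Add(-3, Mul(4, 30625), -560), Pow(-57, 2)) = Add(Add(-3, 122500, -560), 3249) = Add(121937, 3249) = 125186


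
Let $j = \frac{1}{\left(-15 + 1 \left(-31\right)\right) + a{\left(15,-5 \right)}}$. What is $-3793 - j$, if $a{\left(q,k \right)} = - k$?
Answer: $- \frac{155512}{41} \approx -3793.0$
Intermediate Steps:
$j = - \frac{1}{41}$ ($j = \frac{1}{\left(-15 + 1 \left(-31\right)\right) - -5} = \frac{1}{\left(-15 - 31\right) + 5} = \frac{1}{-46 + 5} = \frac{1}{-41} = - \frac{1}{41} \approx -0.02439$)
$-3793 - j = -3793 - - \frac{1}{41} = -3793 + \frac{1}{41} = - \frac{155512}{41}$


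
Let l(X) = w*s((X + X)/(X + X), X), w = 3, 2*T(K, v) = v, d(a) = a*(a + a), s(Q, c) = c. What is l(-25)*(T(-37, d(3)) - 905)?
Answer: 67200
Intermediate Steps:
d(a) = 2*a² (d(a) = a*(2*a) = 2*a²)
T(K, v) = v/2
l(X) = 3*X
l(-25)*(T(-37, d(3)) - 905) = (3*(-25))*((2*3²)/2 - 905) = -75*((2*9)/2 - 905) = -75*((½)*18 - 905) = -75*(9 - 905) = -75*(-896) = 67200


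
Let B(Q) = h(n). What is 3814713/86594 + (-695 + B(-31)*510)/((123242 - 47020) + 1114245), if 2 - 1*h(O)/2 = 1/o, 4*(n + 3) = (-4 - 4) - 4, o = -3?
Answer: 4541435851861/103087299398 ≈ 44.054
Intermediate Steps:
n = -6 (n = -3 + ((-4 - 4) - 4)/4 = -3 + (-8 - 4)/4 = -3 + (¼)*(-12) = -3 - 3 = -6)
h(O) = 14/3 (h(O) = 4 - 2/(-3) = 4 - 2*(-⅓) = 4 + ⅔ = 14/3)
B(Q) = 14/3
3814713/86594 + (-695 + B(-31)*510)/((123242 - 47020) + 1114245) = 3814713/86594 + (-695 + (14/3)*510)/((123242 - 47020) + 1114245) = 3814713*(1/86594) + (-695 + 2380)/(76222 + 1114245) = 3814713/86594 + 1685/1190467 = 4541435851861/103087299398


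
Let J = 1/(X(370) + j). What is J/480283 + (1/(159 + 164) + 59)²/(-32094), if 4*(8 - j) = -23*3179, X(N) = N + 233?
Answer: -2196839384962701838/20252216160895914423 ≈ -0.10847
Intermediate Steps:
X(N) = 233 + N
j = 73149/4 (j = 8 - (-23)*3179/4 = 8 - ¼*(-73117) = 8 + 73117/4 = 73149/4 ≈ 18287.)
J = 4/75561 (J = 1/((233 + 370) + 73149/4) = 1/(603 + 73149/4) = 1/(75561/4) = 4/75561 ≈ 5.2937e-5)
J/480283 + (1/(159 + 164) + 59)²/(-32094) = (4/75561)/480283 + (1/(159 + 164) + 59)²/(-32094) = (4/75561)*(1/480283) + (1/323 + 59)²*(-1/32094) = 4/36290663763 + (1/323 + 59)²*(-1/32094) = 4/36290663763 + (19058/323)²*(-1/32094) = 4/36290663763 + (363207364/104329)*(-1/32094) = 4/36290663763 - 181603682/1674167463 = -2196839384962701838/20252216160895914423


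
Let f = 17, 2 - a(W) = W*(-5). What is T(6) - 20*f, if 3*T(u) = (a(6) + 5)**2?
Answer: 349/3 ≈ 116.33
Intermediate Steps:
a(W) = 2 + 5*W (a(W) = 2 - W*(-5) = 2 - (-5)*W = 2 + 5*W)
T(u) = 1369/3 (T(u) = ((2 + 5*6) + 5)**2/3 = ((2 + 30) + 5)**2/3 = (32 + 5)**2/3 = (1/3)*37**2 = (1/3)*1369 = 1369/3)
T(6) - 20*f = 1369/3 - 20*17 = 1369/3 - 340 = 349/3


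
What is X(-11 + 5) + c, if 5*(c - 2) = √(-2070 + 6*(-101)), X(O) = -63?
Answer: -61 + 2*I*√669/5 ≈ -61.0 + 10.346*I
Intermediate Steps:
c = 2 + 2*I*√669/5 (c = 2 + √(-2070 + 6*(-101))/5 = 2 + √(-2070 - 606)/5 = 2 + √(-2676)/5 = 2 + (2*I*√669)/5 = 2 + 2*I*√669/5 ≈ 2.0 + 10.346*I)
X(-11 + 5) + c = -63 + (2 + 2*I*√669/5) = -61 + 2*I*√669/5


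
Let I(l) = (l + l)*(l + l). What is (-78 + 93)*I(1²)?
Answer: 60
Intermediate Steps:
I(l) = 4*l² (I(l) = (2*l)*(2*l) = 4*l²)
(-78 + 93)*I(1²) = (-78 + 93)*(4*(1²)²) = 15*(4*1²) = 15*(4*1) = 15*4 = 60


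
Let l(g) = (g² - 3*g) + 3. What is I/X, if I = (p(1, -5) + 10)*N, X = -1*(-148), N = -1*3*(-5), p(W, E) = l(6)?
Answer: 465/148 ≈ 3.1419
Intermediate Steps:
l(g) = 3 + g² - 3*g
p(W, E) = 21 (p(W, E) = 3 + 6² - 3*6 = 3 + 36 - 18 = 21)
N = 15 (N = -3*(-5) = 15)
X = 148
I = 465 (I = (21 + 10)*15 = 31*15 = 465)
I/X = 465/148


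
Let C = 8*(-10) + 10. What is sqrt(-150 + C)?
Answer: 2*I*sqrt(55) ≈ 14.832*I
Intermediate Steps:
C = -70 (C = -80 + 10 = -70)
sqrt(-150 + C) = sqrt(-150 - 70) = sqrt(-220) = 2*I*sqrt(55)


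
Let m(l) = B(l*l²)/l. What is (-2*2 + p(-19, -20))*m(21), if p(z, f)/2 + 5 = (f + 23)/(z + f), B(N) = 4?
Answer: -736/273 ≈ -2.6960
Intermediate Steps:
p(z, f) = -10 + 2*(23 + f)/(f + z) (p(z, f) = -10 + 2*((f + 23)/(z + f)) = -10 + 2*((23 + f)/(f + z)) = -10 + 2*(23 + f)/(f + z))
m(l) = 4/l
(-2*2 + p(-19, -20))*m(21) = (-2*2 + 2*(23 - 5*(-19) - 4*(-20))/(-20 - 19))*(4/21) = (-4 + 2*(23 + 95 + 80)/(-39))*(4*(1/21)) = (-4 + 2*(-1/39)*198)*(4/21) = (-4 - 132/13)*(4/21) = -184/13*4/21 = -736/273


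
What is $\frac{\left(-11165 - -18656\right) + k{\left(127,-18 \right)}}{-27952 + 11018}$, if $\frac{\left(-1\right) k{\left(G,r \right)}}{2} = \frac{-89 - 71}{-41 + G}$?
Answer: $- \frac{322273}{728162} \approx -0.44258$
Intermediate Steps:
$k{\left(G,r \right)} = \frac{320}{-41 + G}$ ($k{\left(G,r \right)} = - 2 \frac{-89 - 71}{-41 + G} = - 2 \left(- \frac{160}{-41 + G}\right) = \frac{320}{-41 + G}$)
$\frac{\left(-11165 - -18656\right) + k{\left(127,-18 \right)}}{-27952 + 11018} = \frac{\left(-11165 - -18656\right) + \frac{320}{-41 + 127}}{-27952 + 11018} = \frac{\left(-11165 + 18656\right) + \frac{320}{86}}{-16934} = \left(7491 + 320 \cdot \frac{1}{86}\right) \left(- \frac{1}{16934}\right) = \left(7491 + \frac{160}{43}\right) \left(- \frac{1}{16934}\right) = \frac{322273}{43} \left(- \frac{1}{16934}\right) = - \frac{322273}{728162}$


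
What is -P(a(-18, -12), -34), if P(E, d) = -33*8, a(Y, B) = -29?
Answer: 264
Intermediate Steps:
P(E, d) = -264
-P(a(-18, -12), -34) = -1*(-264) = 264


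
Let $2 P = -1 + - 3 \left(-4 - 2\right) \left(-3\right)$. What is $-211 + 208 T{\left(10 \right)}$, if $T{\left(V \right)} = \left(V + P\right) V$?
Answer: $-36611$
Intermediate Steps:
$P = - \frac{55}{2}$ ($P = \frac{-1 + - 3 \left(-4 - 2\right) \left(-3\right)}{2} = \frac{-1 + \left(-3\right) \left(-6\right) \left(-3\right)}{2} = \frac{-1 + 18 \left(-3\right)}{2} = \frac{-1 - 54}{2} = \frac{1}{2} \left(-55\right) = - \frac{55}{2} \approx -27.5$)
$T{\left(V \right)} = V \left(- \frac{55}{2} + V\right)$ ($T{\left(V \right)} = \left(V - \frac{55}{2}\right) V = \left(- \frac{55}{2} + V\right) V = V \left(- \frac{55}{2} + V\right)$)
$-211 + 208 T{\left(10 \right)} = -211 + 208 \cdot \frac{1}{2} \cdot 10 \left(-55 + 2 \cdot 10\right) = -211 + 208 \cdot \frac{1}{2} \cdot 10 \left(-55 + 20\right) = -211 + 208 \cdot \frac{1}{2} \cdot 10 \left(-35\right) = -211 + 208 \left(-175\right) = -211 - 36400 = -36611$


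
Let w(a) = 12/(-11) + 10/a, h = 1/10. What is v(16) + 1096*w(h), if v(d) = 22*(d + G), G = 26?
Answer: 1202612/11 ≈ 1.0933e+5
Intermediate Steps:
v(d) = 572 + 22*d (v(d) = 22*(d + 26) = 22*(26 + d) = 572 + 22*d)
h = ⅒ ≈ 0.10000
w(a) = -12/11 + 10/a (w(a) = 12*(-1/11) + 10/a = -12/11 + 10/a)
v(16) + 1096*w(h) = (572 + 22*16) + 1096*(-12/11 + 10/(⅒)) = (572 + 352) + 1096*(-12/11 + 10*10) = 924 + 1096*(-12/11 + 100) = 924 + 1096*(1088/11) = 924 + 1192448/11 = 1202612/11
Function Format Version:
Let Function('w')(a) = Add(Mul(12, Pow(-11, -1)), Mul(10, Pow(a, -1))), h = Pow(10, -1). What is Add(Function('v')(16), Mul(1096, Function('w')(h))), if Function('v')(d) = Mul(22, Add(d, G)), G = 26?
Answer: Rational(1202612, 11) ≈ 1.0933e+5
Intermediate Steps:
Function('v')(d) = Add(572, Mul(22, d)) (Function('v')(d) = Mul(22, Add(d, 26)) = Mul(22, Add(26, d)) = Add(572, Mul(22, d)))
h = Rational(1, 10) ≈ 0.10000
Function('w')(a) = Add(Rational(-12, 11), Mul(10, Pow(a, -1))) (Function('w')(a) = Add(Mul(12, Rational(-1, 11)), Mul(10, Pow(a, -1))) = Add(Rational(-12, 11), Mul(10, Pow(a, -1))))
Add(Function('v')(16), Mul(1096, Function('w')(h))) = Add(Add(572, Mul(22, 16)), Mul(1096, Add(Rational(-12, 11), Mul(10, Pow(Rational(1, 10), -1))))) = Add(Add(572, 352), Mul(1096, Add(Rational(-12, 11), Mul(10, 10)))) = Add(924, Mul(1096, Add(Rational(-12, 11), 100))) = Add(924, Mul(1096, Rational(1088, 11))) = Add(924, Rational(1192448, 11)) = Rational(1202612, 11)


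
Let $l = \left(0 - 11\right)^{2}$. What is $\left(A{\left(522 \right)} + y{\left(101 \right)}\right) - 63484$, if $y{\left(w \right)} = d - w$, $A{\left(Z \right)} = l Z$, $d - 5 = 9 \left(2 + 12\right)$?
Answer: $-292$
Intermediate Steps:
$l = 121$ ($l = \left(-11\right)^{2} = 121$)
$d = 131$ ($d = 5 + 9 \left(2 + 12\right) = 5 + 9 \cdot 14 = 5 + 126 = 131$)
$A{\left(Z \right)} = 121 Z$
$y{\left(w \right)} = 131 - w$
$\left(A{\left(522 \right)} + y{\left(101 \right)}\right) - 63484 = \left(121 \cdot 522 + \left(131 - 101\right)\right) - 63484 = \left(63162 + \left(131 - 101\right)\right) - 63484 = \left(63162 + 30\right) - 63484 = 63192 - 63484 = -292$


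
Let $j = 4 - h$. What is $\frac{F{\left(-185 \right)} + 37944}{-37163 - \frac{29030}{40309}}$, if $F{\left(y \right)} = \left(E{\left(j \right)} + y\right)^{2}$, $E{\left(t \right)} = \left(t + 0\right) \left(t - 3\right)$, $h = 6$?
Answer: $- \frac{2763947821}{1498032397} \approx -1.8451$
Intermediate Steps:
$j = -2$ ($j = 4 - 6 = -2$)
$E{\left(t \right)} = t \left(-3 + t\right)$
$F{\left(y \right)} = \left(10 + y\right)^{2}$ ($F{\left(y \right)} = \left(- 2 \left(-3 - 2\right) + y\right)^{2} = \left(\left(-2\right) \left(-5\right) + y\right)^{2} = \left(10 + y\right)^{2}$)
$\frac{F{\left(-185 \right)} + 37944}{-37163 - \frac{29030}{40309}} = \frac{\left(10 - 185\right)^{2} + 37944}{-37163 - \frac{29030}{40309}} = \frac{\left(-175\right)^{2} + 37944}{-37163 - \frac{29030}{40309}} = \frac{30625 + 37944}{-37163 - \frac{29030}{40309}} = \frac{68569}{- \frac{1498032397}{40309}} = 68569 \left(- \frac{40309}{1498032397}\right) = - \frac{2763947821}{1498032397}$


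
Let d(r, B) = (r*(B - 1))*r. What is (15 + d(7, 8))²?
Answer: 128164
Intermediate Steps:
d(r, B) = r²*(-1 + B) (d(r, B) = (r*(-1 + B))*r = r²*(-1 + B))
(15 + d(7, 8))² = (15 + 7²*(-1 + 8))² = (15 + 49*7)² = (15 + 343)² = 358² = 128164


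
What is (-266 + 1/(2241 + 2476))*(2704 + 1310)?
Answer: -5036450094/4717 ≈ -1.0677e+6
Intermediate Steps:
(-266 + 1/(2241 + 2476))*(2704 + 1310) = (-266 + 1/4717)*4014 = -1254721/4717*4014 = -5036450094/4717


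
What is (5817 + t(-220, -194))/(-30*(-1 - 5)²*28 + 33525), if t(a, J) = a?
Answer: 5597/3285 ≈ 1.7038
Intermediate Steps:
(5817 + t(-220, -194))/(-30*(-1 - 5)²*28 + 33525) = (5817 - 220)/(-30*(-1 - 5)²*28 + 33525) = 5597/(-30*(-6)²*28 + 33525) = 5597/(-30*36*28 + 33525) = 5597/(-1080*28 + 33525) = 5597/(-30240 + 33525) = 5597/3285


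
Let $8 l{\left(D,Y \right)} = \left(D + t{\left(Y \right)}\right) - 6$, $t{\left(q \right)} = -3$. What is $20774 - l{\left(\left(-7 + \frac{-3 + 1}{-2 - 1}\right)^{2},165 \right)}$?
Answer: $\frac{186931}{9} \approx 20770.0$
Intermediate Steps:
$l{\left(D,Y \right)} = - \frac{9}{8} + \frac{D}{8}$ ($l{\left(D,Y \right)} = \frac{\left(D - 3\right) - 6}{8} = \frac{\left(-3 + D\right) - 6}{8} = \frac{-9 + D}{8} = - \frac{9}{8} + \frac{D}{8}$)
$20774 - l{\left(\left(-7 + \frac{-3 + 1}{-2 - 1}\right)^{2},165 \right)} = 20774 - \left(- \frac{9}{8} + \frac{\left(-7 + \frac{-3 + 1}{-2 - 1}\right)^{2}}{8}\right) = 20774 - \left(- \frac{9}{8} + \frac{\left(-7 - \frac{2}{-3}\right)^{2}}{8}\right) = 20774 - \left(- \frac{9}{8} + \frac{\left(-7 - - \frac{2}{3}\right)^{2}}{8}\right) = 20774 - \left(- \frac{9}{8} + \frac{\left(-7 + \frac{2}{3}\right)^{2}}{8}\right) = 20774 - \left(- \frac{9}{8} + \frac{\left(- \frac{19}{3}\right)^{2}}{8}\right) = 20774 - \left(- \frac{9}{8} + \frac{1}{8} \cdot \frac{361}{9}\right) = 20774 - \left(- \frac{9}{8} + \frac{361}{72}\right) = 20774 - \frac{35}{9} = \frac{186931}{9}$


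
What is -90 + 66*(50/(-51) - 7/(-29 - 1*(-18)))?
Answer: -1916/17 ≈ -112.71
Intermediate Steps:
-90 + 66*(50/(-51) - 7/(-29 - 1*(-18))) = -90 + 66*(50*(-1/51) - 7/(-29 + 18)) = -90 + 66*(-50/51 - 7/(-11)) = -90 + 66*(-50/51 - 7*(-1/11)) = -90 + 66*(-50/51 + 7/11) = -90 + 66*(-193/561) = -90 - 386/17 = -1916/17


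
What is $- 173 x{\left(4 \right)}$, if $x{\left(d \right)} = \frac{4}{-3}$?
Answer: $\frac{692}{3} \approx 230.67$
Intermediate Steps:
$x{\left(d \right)} = - \frac{4}{3}$ ($x{\left(d \right)} = 4 \left(- \frac{1}{3}\right) = - \frac{4}{3}$)
$- 173 x{\left(4 \right)} = \left(-173\right) \left(- \frac{4}{3}\right) = \frac{692}{3}$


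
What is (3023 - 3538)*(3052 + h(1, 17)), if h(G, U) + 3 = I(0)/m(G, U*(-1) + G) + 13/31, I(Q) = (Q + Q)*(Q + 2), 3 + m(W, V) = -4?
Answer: -48683980/31 ≈ -1.5705e+6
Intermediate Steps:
m(W, V) = -7 (m(W, V) = -3 - 4 = -7)
I(Q) = 2*Q*(2 + Q) (I(Q) = (2*Q)*(2 + Q) = 2*Q*(2 + Q))
h(G, U) = -80/31 (h(G, U) = -3 + ((2*0*(2 + 0))/(-7) + 13/31) = -3 + ((2*0*2)*(-⅐) + 13*(1/31)) = -3 + (0*(-⅐) + 13/31) = -3 + (0 + 13/31) = -3 + 13/31 = -80/31)
(3023 - 3538)*(3052 + h(1, 17)) = (3023 - 3538)*(3052 - 80/31) = -515*94532/31 = -48683980/31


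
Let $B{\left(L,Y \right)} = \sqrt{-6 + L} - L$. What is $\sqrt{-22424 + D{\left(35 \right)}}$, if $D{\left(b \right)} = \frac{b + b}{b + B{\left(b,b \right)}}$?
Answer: $\frac{\sqrt{-18858584 + 2030 \sqrt{29}}}{29} \approx 149.7 i$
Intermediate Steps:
$D{\left(b \right)} = \frac{2 b}{\sqrt{-6 + b}}$ ($D{\left(b \right)} = \frac{b + b}{b - \left(b - \sqrt{-6 + b}\right)} = \frac{2 b}{\sqrt{-6 + b}}$)
$\sqrt{-22424 + D{\left(35 \right)}} = \sqrt{-22424 + 2 \cdot 35 \frac{1}{\sqrt{-6 + 35}}} = \sqrt{-22424 + 2 \cdot 35 \frac{1}{\sqrt{29}}} = \sqrt{-22424 + 2 \cdot 35 \frac{\sqrt{29}}{29}} = \sqrt{-22424 + \frac{70 \sqrt{29}}{29}}$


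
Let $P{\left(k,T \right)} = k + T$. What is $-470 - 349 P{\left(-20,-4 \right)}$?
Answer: $7906$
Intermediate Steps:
$P{\left(k,T \right)} = T + k$
$-470 - 349 P{\left(-20,-4 \right)} = -470 - 349 \left(-4 - 20\right) = -470 - -8376 = -470 + 8376 = 7906$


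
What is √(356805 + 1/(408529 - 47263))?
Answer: √46567734765315846/361266 ≈ 597.33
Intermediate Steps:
√(356805 + 1/(408529 - 47263)) = √(356805 + 1/361266) = √(128901515131/361266) = √46567734765315846/361266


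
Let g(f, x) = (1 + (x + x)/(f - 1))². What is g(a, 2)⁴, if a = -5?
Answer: 1/6561 ≈ 0.00015242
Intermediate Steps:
g(f, x) = (1 + 2*x/(-1 + f))² (g(f, x) = (1 + (2*x)/(-1 + f))² = (1 + 2*x/(-1 + f))²)
g(a, 2)⁴ = ((-1 - 5 + 2*2)²/(-1 - 5)²)⁴ = ((-1 - 5 + 4)²/(-6)²)⁴ = ((1/36)*(-2)²)⁴ = ((1/36)*4)⁴ = (⅑)⁴ = 1/6561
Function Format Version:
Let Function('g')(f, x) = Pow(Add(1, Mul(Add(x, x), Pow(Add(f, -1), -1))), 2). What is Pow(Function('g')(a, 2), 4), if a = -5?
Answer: Rational(1, 6561) ≈ 0.00015242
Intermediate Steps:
Function('g')(f, x) = Pow(Add(1, Mul(2, x, Pow(Add(-1, f), -1))), 2) (Function('g')(f, x) = Pow(Add(1, Mul(Mul(2, x), Pow(Add(-1, f), -1))), 2) = Pow(Add(1, Mul(2, x, Pow(Add(-1, f), -1))), 2))
Pow(Function('g')(a, 2), 4) = Pow(Mul(Pow(Add(-1, -5), -2), Pow(Add(-1, -5, Mul(2, 2)), 2)), 4) = Pow(Mul(Pow(-6, -2), Pow(Add(-1, -5, 4), 2)), 4) = Pow(Mul(Rational(1, 36), Pow(-2, 2)), 4) = Pow(Mul(Rational(1, 36), 4), 4) = Pow(Rational(1, 9), 4) = Rational(1, 6561)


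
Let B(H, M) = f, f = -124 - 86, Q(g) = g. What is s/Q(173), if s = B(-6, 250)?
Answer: -210/173 ≈ -1.2139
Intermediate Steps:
f = -210
B(H, M) = -210
s = -210
s/Q(173) = -210/173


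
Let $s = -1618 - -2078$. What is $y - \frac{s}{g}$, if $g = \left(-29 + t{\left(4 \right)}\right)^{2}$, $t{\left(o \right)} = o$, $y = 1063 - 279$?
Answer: $\frac{97908}{125} \approx 783.26$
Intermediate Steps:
$s = 460$ ($s = -1618 + 2078 = 460$)
$y = 784$ ($y = 1063 - 279 = 784$)
$g = 625$ ($g = \left(-29 + 4\right)^{2} = \left(-25\right)^{2} = 625$)
$y - \frac{s}{g} = 784 - \frac{460}{625} = 784 - 460 \cdot \frac{1}{625} = 784 - \frac{92}{125} = \frac{97908}{125}$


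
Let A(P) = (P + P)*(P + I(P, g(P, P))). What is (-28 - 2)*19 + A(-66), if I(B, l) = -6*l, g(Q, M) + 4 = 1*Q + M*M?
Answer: 3402654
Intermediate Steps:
g(Q, M) = -4 + Q + M² (g(Q, M) = -4 + (1*Q + M*M) = -4 + (Q + M²) = -4 + Q + M²)
A(P) = 2*P*(24 - 6*P² - 5*P) (A(P) = (P + P)*(P - 6*(-4 + P + P²)) = (2*P)*(P + (24 - 6*P - 6*P²)) = (2*P)*(24 - 6*P² - 5*P) = 2*P*(24 - 6*P² - 5*P))
(-28 - 2)*19 + A(-66) = (-28 - 2)*19 + 2*(-66)*(24 - 6*(-66)² - 5*(-66)) = -30*19 + 2*(-66)*(24 - 6*4356 + 330) = -570 + 2*(-66)*(24 - 26136 + 330) = -570 + 2*(-66)*(-25782) = -570 + 3403224 = 3402654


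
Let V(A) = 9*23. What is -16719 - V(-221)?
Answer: -16926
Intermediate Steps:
V(A) = 207
-16719 - V(-221) = -16719 - 1*207 = -16719 - 207 = -16926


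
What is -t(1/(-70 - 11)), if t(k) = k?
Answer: 1/81 ≈ 0.012346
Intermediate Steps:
-t(1/(-70 - 11)) = -1/(-70 - 11) = -1/(-81) = -1*(-1/81) = 1/81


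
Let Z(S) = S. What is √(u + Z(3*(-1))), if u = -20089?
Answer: 2*I*√5023 ≈ 141.75*I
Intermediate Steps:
√(u + Z(3*(-1))) = √(-20089 + 3*(-1)) = √(-20089 - 3) = √(-20092) = 2*I*√5023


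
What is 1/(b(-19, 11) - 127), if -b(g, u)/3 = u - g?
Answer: -1/217 ≈ -0.0046083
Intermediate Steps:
b(g, u) = -3*u + 3*g (b(g, u) = -3*(u - g) = -3*u + 3*g)
1/(b(-19, 11) - 127) = 1/((-3*11 + 3*(-19)) - 127) = 1/((-33 - 57) - 127) = 1/(-90 - 127) = 1/(-217) = -1/217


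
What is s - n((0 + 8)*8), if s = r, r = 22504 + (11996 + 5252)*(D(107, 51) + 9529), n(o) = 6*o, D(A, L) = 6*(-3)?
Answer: 164067848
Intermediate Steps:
D(A, L) = -18
r = 164068232 (r = 22504 + (11996 + 5252)*(-18 + 9529) = 22504 + 17248*9511 = 22504 + 164045728 = 164068232)
s = 164068232
s - n((0 + 8)*8) = 164068232 - 6*(0 + 8)*8 = 164068232 - 6*8*8 = 164068232 - 6*64 = 164068232 - 1*384 = 164068232 - 384 = 164067848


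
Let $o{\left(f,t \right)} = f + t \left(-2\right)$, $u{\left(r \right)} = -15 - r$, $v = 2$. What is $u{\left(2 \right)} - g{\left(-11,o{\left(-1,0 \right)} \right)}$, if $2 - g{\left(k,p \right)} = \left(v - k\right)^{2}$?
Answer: $150$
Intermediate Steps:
$o{\left(f,t \right)} = f - 2 t$
$g{\left(k,p \right)} = 2 - \left(2 - k\right)^{2}$
$u{\left(2 \right)} - g{\left(-11,o{\left(-1,0 \right)} \right)} = \left(-15 - 2\right) - \left(2 - \left(-2 - 11\right)^{2}\right) = \left(-15 - 2\right) - \left(2 - \left(-13\right)^{2}\right) = -17 - \left(2 - 169\right) = -17 - -167 = -17 + 167 = 150$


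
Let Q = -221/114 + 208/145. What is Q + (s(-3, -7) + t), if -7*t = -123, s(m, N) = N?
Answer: 1164889/115710 ≈ 10.067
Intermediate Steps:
t = 123/7 (t = -⅐*(-123) = 123/7 ≈ 17.571)
Q = -8333/16530 (Q = -221*1/114 + 208*(1/145) = -221/114 + 208/145 = -8333/16530 ≈ -0.50411)
Q + (s(-3, -7) + t) = -8333/16530 + (-7 + 123/7) = -8333/16530 + 74/7 = 1164889/115710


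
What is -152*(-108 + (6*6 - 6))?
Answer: 11856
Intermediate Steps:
-152*(-108 + (6*6 - 6)) = -152*(-108 + (36 - 6)) = -152*(-108 + 30) = -152*(-78) = 11856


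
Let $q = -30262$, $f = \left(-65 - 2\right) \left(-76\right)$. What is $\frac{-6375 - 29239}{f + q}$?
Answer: $\frac{17807}{12585} \approx 1.4149$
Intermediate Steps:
$f = 5092$ ($f = \left(-67\right) \left(-76\right) = 5092$)
$\frac{-6375 - 29239}{f + q} = \frac{-6375 - 29239}{5092 - 30262} = - \frac{35614}{-25170} = \left(-35614\right) \left(- \frac{1}{25170}\right) = \frac{17807}{12585}$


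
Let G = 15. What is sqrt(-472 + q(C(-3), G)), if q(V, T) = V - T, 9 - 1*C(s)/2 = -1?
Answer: I*sqrt(467) ≈ 21.61*I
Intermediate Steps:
C(s) = 20 (C(s) = 18 - 2*(-1) = 18 + 2 = 20)
sqrt(-472 + q(C(-3), G)) = sqrt(-472 + (20 - 1*15)) = sqrt(-472 + (20 - 15)) = sqrt(-472 + 5) = sqrt(-467) = I*sqrt(467)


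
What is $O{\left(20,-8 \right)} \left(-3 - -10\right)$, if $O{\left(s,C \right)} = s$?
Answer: $140$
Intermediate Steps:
$O{\left(20,-8 \right)} \left(-3 - -10\right) = 20 \left(-3 - -10\right) = 20 \left(-3 + 10\right) = 20 \cdot 7 = 140$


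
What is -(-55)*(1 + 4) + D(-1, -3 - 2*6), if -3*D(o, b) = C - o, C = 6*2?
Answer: 812/3 ≈ 270.67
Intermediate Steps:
C = 12
D(o, b) = -4 + o/3 (D(o, b) = -(12 - o)/3 = -4 + o/3)
-(-55)*(1 + 4) + D(-1, -3 - 2*6) = -(-55)*(1 + 4) + (-4 + (⅓)*(-1)) = -(-55)*5 + (-4 - ⅓) = -11*(-25) - 13/3 = 275 - 13/3 = 812/3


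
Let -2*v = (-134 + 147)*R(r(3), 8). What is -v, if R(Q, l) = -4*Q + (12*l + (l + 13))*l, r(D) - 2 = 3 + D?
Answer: 5876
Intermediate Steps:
r(D) = 5 + D (r(D) = 2 + (3 + D) = 5 + D)
R(Q, l) = -4*Q + l*(13 + 13*l) (R(Q, l) = -4*Q + (12*l + (13 + l))*l = -4*Q + (13 + 13*l)*l = -4*Q + l*(13 + 13*l))
v = -5876 (v = -(-134 + 147)*(-4*(5 + 3) + 13*8 + 13*8**2)/2 = -13*(-4*8 + 104 + 13*64)/2 = -13*(-32 + 104 + 832)/2 = -13*904/2 = -1/2*11752 = -5876)
-v = -1*(-5876) = 5876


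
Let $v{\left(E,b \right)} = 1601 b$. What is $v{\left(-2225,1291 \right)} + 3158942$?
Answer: $5225833$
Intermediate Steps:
$v{\left(-2225,1291 \right)} + 3158942 = 1601 \cdot 1291 + 3158942 = 2066891 + 3158942 = 5225833$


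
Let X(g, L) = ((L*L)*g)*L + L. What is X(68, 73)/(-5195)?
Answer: -26453229/5195 ≈ -5092.1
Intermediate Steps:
X(g, L) = L + g*L³ (X(g, L) = (L²*g)*L + L = (g*L²)*L + L = g*L³ + L = L + g*L³)
X(68, 73)/(-5195) = (73 + 68*73³)/(-5195) = (73 + 68*389017)*(-1/5195) = (73 + 26453156)*(-1/5195) = 26453229*(-1/5195) = -26453229/5195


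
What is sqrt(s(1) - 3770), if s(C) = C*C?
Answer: I*sqrt(3769) ≈ 61.392*I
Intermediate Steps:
s(C) = C**2
sqrt(s(1) - 3770) = sqrt(1**2 - 3770) = sqrt(1 - 3770) = sqrt(-3769) = I*sqrt(3769)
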